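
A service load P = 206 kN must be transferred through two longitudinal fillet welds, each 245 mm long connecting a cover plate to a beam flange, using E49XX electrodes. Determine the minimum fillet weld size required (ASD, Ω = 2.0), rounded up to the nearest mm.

E49XX → F_EXX = 490 MPa.
Total weld length L = 490 mm.
Required throat t_e = P × Ω / (0.6 F_EXX × L) = 206 × 2.0 / (0.6 × 490 × 490 × 10⁻³) = 2.86 mm.
Required leg w = t_e / 0.707 = 4.045 mm → use 5 mm.

w = 5 mm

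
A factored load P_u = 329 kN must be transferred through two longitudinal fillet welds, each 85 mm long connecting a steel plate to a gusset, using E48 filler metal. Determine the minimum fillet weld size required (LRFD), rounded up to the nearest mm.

E48XX → F_EXX = 480 MPa.
Total weld length L = 170 mm.
Required throat t_e = P_u / (φ × 0.6 F_EXX × L) = 329 / (0.75 × 0.6 × 480 × 170 × 10⁻³) = 8.96 mm.
Required leg w = t_e / 0.707 = 12.67 mm → use 13 mm.

w = 13 mm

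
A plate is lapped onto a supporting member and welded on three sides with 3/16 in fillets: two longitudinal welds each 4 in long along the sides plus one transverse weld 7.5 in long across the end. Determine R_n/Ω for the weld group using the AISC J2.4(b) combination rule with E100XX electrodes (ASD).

E100XX → F_EXX = 100 ksi.
t_e = 0.707 × 0.1875 = 0.1326 in.
R_nwl = 0.6 × 100 × 0.1326 × 8 = 63.63 kip (longitudinal, 2 welds).
R_nwt = 0.6 × 100 × 0.1326 × 7.5 = 59.65 kip (transverse, base value).
(i) R_nwl + R_nwt = 123.3 kip; (ii) 0.85 R_nwl + 1.5 R_nwt = 143.6 kip.
R_n = max = 143.6 kip [governs: (ii)]; R_n/Ω = 71.78 kip.

R_n/Ω ≈ 71.8 kip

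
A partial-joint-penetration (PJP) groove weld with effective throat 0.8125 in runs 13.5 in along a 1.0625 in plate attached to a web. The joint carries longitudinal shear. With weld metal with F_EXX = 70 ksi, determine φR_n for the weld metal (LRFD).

φR_n ≈ 346 kip

Effective throat (given) t_e = 0.8125 in.
A_we = 0.8125 × 13.5 = 10.97 in².
F_nw = 0.6 F_EXX = 42 ksi.
φR_n = 0.75 × 42 × 10.97 = 345.5 kip.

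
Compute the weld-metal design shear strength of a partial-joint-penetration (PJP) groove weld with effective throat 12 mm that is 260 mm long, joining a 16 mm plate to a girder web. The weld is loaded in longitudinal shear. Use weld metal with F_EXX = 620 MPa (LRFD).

Effective throat (given) t_e = 12 mm.
A_we = 12 × 260 = 3120 mm².
F_nw = 0.6 F_EXX = 372 MPa.
φR_n = 0.75 × 372 × 3120 × 10⁻³ = 870.5 kN.

φR_n ≈ 870 kN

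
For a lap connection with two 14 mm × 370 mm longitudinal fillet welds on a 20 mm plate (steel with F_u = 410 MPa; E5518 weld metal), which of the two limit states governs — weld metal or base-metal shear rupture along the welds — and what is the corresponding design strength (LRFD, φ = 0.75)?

φR_n ≈ 1810 kN (weld metal governs)

E55XX → F_EXX = 550 MPa.
t_e = 0.707 × 14 = 9.898 mm; L = 740 mm.
Weld metal: φR_n = 0.75 × 0.6 × 550 × 9.898 × 740 × 10⁻³ = 1813 kN.
Base metal (shear rupture): φR_n = 0.75 × 0.6 × 410 × 20 × 740 × 10⁻³ = 2731 kN.
Governing: weld metal.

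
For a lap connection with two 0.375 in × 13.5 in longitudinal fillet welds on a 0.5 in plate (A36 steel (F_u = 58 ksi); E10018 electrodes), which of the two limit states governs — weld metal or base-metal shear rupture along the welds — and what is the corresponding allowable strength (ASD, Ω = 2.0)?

R_n/Ω ≈ 215 kip (weld metal governs)

E100XX → F_EXX = 100 ksi.
t_e = 0.707 × 0.375 = 0.2651 in; L = 27 in.
Weld metal: R_n/Ω = (1/2.0) × 0.6 × 100 × 0.2651 × 27 = 214.8 kip.
Base metal (shear rupture): R_n/Ω = (1/2.0) × 0.6 × 58 × 0.5 × 27 = 234.9 kip.
Governing: weld metal.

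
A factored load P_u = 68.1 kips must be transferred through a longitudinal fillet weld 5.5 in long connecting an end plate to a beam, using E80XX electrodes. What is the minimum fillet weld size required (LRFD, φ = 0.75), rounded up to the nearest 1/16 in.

E80XX → F_EXX = 80 ksi.
Total weld length L = 5.5 in.
Required throat t_e = P_u / (φ × 0.6 F_EXX × L) = 68.1 / (0.75 × 0.6 × 80 × 5.5) = 0.3439 in.
Required leg w = t_e / 0.707 = 0.4865 in → use 1/2 in.

w = 1/2 in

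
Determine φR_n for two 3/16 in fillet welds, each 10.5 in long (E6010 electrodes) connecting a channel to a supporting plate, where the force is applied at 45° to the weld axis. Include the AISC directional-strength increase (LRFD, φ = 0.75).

φR_n ≈ 97.5 kip

E60XX → F_EXX = 60 ksi.
t_e = 0.707 × 0.1875 = 0.1326 in; A_we = 0.1326 × 21 = 2.784 in².
Directional factor: 1.0 + 0.5 sin^1.5(45°) = 1.297.
F_nw = 0.6 × 60 × 1.297 = 46.7 ksi.
φR_n = 0.75 × 46.7 × 2.784 = 97.51 kip.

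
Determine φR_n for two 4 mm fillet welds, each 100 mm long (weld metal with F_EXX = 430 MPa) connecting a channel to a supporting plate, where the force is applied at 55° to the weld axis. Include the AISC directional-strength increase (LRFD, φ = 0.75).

φR_n ≈ 150 kN

t_e = 0.707 × 4 = 2.828 mm; A_we = 2.828 × 200 = 565.6 mm².
Directional factor: 1.0 + 0.5 sin^1.5(55°) = 1.371.
F_nw = 0.6 × 430 × 1.371 = 353.6 MPa.
φR_n = 0.75 × 353.6 × 565.6 × 10⁻³ = 150 kN.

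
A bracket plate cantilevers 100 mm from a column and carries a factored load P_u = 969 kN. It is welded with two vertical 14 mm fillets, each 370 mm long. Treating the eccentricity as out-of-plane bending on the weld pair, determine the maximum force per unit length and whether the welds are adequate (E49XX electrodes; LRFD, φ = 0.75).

E49XX → F_EXX = 490 MPa.
L_w = 2 × 370 = 740 mm; section modulus (unit throat) S = 2 × L²/6 = 45630 mm².
Direct shear f_v = P/L_w = 969×10³/740 = 1309 N/mm.
Moment M = P × e = 969×10³ × 100 = 96900000 N·mm; bending f_b = M/S = 2123 N/mm.
f_max = √(f_v² + f_b²) = √(1309² + 2123²) = 2495 N/mm.
φr_n = 0.75 × 0.6 × 490 × (0.707 × 14) = 2183 N/mm → NOT adequate.

f_max ≈ 2490 N/mm; NOT adequate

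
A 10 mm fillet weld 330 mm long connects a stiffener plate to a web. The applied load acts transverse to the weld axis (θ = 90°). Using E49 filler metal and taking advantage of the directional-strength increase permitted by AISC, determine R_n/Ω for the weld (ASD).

E49XX → F_EXX = 490 MPa.
t_e = 0.707 × 10 = 7.07 mm; A_we = 7.07 × 330 = 2333 mm².
Directional factor: 1.0 + 0.5 sin^1.5(90°) = 1.5.
F_nw = 0.6 × 490 × 1.5 = 441 MPa.
R_n/Ω = (441 × 2333) / 2.0 × 10⁻³ = 514.4 kN.

R_n/Ω ≈ 514 kN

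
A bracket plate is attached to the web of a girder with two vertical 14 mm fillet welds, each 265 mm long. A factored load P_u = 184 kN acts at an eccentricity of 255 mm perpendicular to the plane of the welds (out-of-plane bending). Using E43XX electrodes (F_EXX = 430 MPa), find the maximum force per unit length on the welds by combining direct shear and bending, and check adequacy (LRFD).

L_w = 2 × 265 = 530 mm; section modulus (unit throat) S = 2 × L²/6 = 23410 mm².
Direct shear f_v = P/L_w = 184×10³/530 = 347.2 N/mm.
Moment M = P × e = 184×10³ × 255 = 46920000 N·mm; bending f_b = M/S = 2004 N/mm.
f_max = √(f_v² + f_b²) = √(347.2² + 2004²) = 2034 N/mm.
φr_n = 0.75 × 0.6 × 430 × (0.707 × 14) = 1915 N/mm → NOT adequate.

f_max ≈ 2030 N/mm; NOT adequate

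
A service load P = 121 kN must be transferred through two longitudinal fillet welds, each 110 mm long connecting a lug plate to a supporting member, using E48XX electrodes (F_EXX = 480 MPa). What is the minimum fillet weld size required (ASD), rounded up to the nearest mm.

Total weld length L = 220 mm.
Required throat t_e = P × Ω / (0.6 F_EXX × L) = 121 × 2.0 / (0.6 × 480 × 220 × 10⁻³) = 3.819 mm.
Required leg w = t_e / 0.707 = 5.402 mm → use 6 mm.

w = 6 mm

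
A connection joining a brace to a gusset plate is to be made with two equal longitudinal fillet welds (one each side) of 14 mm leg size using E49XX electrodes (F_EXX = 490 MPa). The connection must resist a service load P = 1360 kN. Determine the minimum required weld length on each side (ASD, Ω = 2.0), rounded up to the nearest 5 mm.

L = 470 mm on each side

Throat t_e = 0.707 × 14 = 9.898 mm.
r_n/Ω = (0.6 × 490 × 9.898) / 2.0 = 1455 N/mm = 1.455 kN/mm.
L_req = P / (r_n/Ω) = 1360 / 1.455 = 934.7 mm total.
Per side: 934.7 / 2 = 467.4 mm.
Round up → use L = 470 mm on each side.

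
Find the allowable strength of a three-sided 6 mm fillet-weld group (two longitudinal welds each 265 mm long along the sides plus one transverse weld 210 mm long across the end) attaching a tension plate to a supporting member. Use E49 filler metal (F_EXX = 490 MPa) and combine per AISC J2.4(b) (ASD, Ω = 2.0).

R_n/Ω ≈ 477 kN

t_e = 0.707 × 6 = 4.242 mm.
R_nwl = 0.6 × 490 × 4.242 × 530 × 10⁻³ = 661 kN (longitudinal, 2 welds).
R_nwt = 0.6 × 490 × 4.242 × 210 × 10⁻³ = 261.9 kN (transverse, base value).
(i) R_nwl + R_nwt = 922.9 kN; (ii) 0.85 R_nwl + 1.5 R_nwt = 954.7 kN.
R_n = max = 954.7 kN [governs: (ii)]; R_n/Ω = 477.3 kN.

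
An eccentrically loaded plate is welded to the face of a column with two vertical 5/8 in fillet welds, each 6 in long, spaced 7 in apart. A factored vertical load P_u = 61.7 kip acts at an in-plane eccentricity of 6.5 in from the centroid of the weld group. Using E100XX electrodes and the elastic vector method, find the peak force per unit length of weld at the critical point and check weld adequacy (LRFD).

f_max ≈ 14.4 kip/in; adequate

E100XX → F_EXX = 100 ksi.
Total weld length L_w = 12 in. Treat welds as unit-width lines.
Polar moment about centroid: J = 2[d³/12 + d(b/2)²] = 2[6³/12 + 6×3.5²] = 183 in³.
Direct shear f_v = P/L_w = 61.7 / 12 = 5.142 kip/in (vertical).
Torsion M = P·e = 61.7 × 6.5 = 401.05 kip·in.
Critical point at (x, y) = (3.5, 3) from centroid. f_tx = M·y/J = 6.575 kip/in; f_ty = M·x/J = 7.67 kip/in.
Resultant f_max = √[f_tx² + (f_v + f_ty)²] = √[6.575² + (5.142 + 7.67)²] = 14.4 kip/in.
Capacity per unit length: φr_n = 0.75 × 0.6 × 100 × (0.707 × 0.625) = 19.88 kip/in.
14.4 ≤ 19.88 → adequate.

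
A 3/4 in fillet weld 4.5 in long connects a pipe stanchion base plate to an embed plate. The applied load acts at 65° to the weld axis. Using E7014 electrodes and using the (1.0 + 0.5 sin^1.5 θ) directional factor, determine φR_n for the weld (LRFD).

φR_n ≈ 108 kip

E70XX → F_EXX = 70 ksi.
t_e = 0.707 × 0.75 = 0.5302 in; A_we = 0.5302 × 4.5 = 2.386 in².
Directional factor: 1.0 + 0.5 sin^1.5(65°) = 1.431.
F_nw = 0.6 × 70 × 1.431 = 60.12 ksi.
φR_n = 0.75 × 60.12 × 2.386 = 107.6 kip.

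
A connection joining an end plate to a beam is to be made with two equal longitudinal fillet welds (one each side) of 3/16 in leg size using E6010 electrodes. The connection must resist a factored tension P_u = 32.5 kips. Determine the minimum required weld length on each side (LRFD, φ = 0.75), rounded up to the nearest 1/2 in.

L = 5 in on each side

E60XX → F_EXX = 60 ksi.
Throat t_e = 0.707 × 0.1875 = 0.1326 in.
φr_n = 0.75 × 0.6 × 60 × 0.1326 = 3.579 kips/in.
L_req = P_u / φr_n = 32.5 / 3.579 = 9.08 in total.
Per side: 9.08 / 2 = 4.54 in.
Round up → use L = 5 in on each side.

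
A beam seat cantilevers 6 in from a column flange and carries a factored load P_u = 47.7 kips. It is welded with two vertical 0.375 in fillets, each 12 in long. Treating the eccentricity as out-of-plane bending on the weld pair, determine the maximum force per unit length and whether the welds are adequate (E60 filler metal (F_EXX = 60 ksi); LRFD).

f_max ≈ 6.29 kip/in; adequate

L_w = 2 × 12 = 24 in; section modulus (unit throat) S = 2 × L²/6 = 48 in².
Direct shear f_v = P/L_w = 47.7/24 = 1.988 kip/in.
Moment M = P × e = 47.7 × 6 = 286.2 kip·in; bending f_b = M/S = 5.963 kip/in.
f_max = √(f_v² + f_b²) = √(1.988² + 5.963²) = 6.285 kip/in.
φr_n = 0.75 × 0.6 × 60 × (0.707 × 0.375) = 7.158 kip/in → adequate.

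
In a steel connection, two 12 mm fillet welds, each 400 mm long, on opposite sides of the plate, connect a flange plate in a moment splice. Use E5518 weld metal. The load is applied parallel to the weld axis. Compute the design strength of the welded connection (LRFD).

E55XX → F_EXX = 550 MPa.
Effective throat t_e = 0.707 × 12 = 8.484 mm.
Total length L = 800 mm; A_we = 8.484 × 800 = 6787 mm².
F_nw = 0.6 F_EXX = 0.6 × 550 = 330 MPa.
φR_n = 0.75 × 330 × 6787 × 10⁻³ = 1680 kN.

φR_n ≈ 1680 kN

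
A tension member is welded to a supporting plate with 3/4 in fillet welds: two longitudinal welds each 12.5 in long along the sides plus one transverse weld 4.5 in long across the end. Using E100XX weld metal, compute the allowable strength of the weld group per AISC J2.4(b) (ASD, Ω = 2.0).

R_n/Ω ≈ 469 kips

E100XX → F_EXX = 100 ksi.
t_e = 0.707 × 0.75 = 0.5302 in.
R_nwl = 0.6 × 100 × 0.5302 × 25 = 795.4 kips (longitudinal, 2 welds).
R_nwt = 0.6 × 100 × 0.5302 × 4.5 = 143.2 kips (transverse, base value).
(i) R_nwl + R_nwt = 938.5 kips; (ii) 0.85 R_nwl + 1.5 R_nwt = 890.8 kips.
R_n = max = 938.5 kips [governs: (i)]; R_n/Ω = 469.3 kips.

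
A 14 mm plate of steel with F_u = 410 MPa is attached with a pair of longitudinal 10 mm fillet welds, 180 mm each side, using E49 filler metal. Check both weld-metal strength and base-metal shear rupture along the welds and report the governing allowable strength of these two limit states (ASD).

E49XX → F_EXX = 490 MPa.
t_e = 0.707 × 10 = 7.07 mm; L = 360 mm.
Weld metal: R_n/Ω = (1/2.0) × 0.6 × 490 × 7.07 × 360 × 10⁻³ = 374.1 kN.
Base metal (shear rupture): R_n/Ω = (1/2.0) × 0.6 × 410 × 14 × 360 × 10⁻³ = 619.9 kN.
Governing: weld metal.

R_n/Ω ≈ 374 kN (weld metal governs)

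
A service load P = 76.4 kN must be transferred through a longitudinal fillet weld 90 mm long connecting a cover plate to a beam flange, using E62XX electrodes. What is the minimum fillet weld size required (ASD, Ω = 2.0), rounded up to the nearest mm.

w = 7 mm

E62XX → F_EXX = 620 MPa.
Total weld length L = 90 mm.
Required throat t_e = P × Ω / (0.6 F_EXX × L) = 76.4 × 2.0 / (0.6 × 620 × 90 × 10⁻³) = 4.564 mm.
Required leg w = t_e / 0.707 = 6.455 mm → use 7 mm.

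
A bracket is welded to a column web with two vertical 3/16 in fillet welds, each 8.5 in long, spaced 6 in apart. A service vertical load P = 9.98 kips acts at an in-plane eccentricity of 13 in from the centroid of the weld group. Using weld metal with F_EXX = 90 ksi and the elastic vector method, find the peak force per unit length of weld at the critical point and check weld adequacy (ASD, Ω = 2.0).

Total weld length L_w = 17 in. Treat welds as unit-width lines.
Polar moment about centroid: J = 2[d³/12 + d(b/2)²] = 2[8.5³/12 + 8.5×3²] = 255.4 in³.
Direct shear f_v = P/L_w = 9.98 / 17 = 0.5871 kip/in (vertical).
Torsion M = P·e = 9.98 × 13 = 129.74 kip·in.
Critical point at (x, y) = (3, 4.25) from centroid. f_tx = M·y/J = 2.159 kip/in; f_ty = M·x/J = 1.524 kip/in.
Resultant f_max = √[f_tx² + (f_v + f_ty)²] = √[2.159² + (0.5871 + 1.524)²] = 3.02 kip/in.
Capacity per unit length: r_n/Ω = (1/2.0) × 0.6 × 90 × (0.707 × 0.1875) = 3.579 kip/in.
3.02 ≤ 3.579 → adequate.

f_max ≈ 3.02 kip/in; adequate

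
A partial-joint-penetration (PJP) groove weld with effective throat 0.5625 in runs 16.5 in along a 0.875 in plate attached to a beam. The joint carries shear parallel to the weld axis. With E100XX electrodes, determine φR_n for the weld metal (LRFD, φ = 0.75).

φR_n ≈ 418 kip

E100XX → F_EXX = 100 ksi.
Effective throat (given) t_e = 0.5625 in.
A_we = 0.5625 × 16.5 = 9.281 in².
F_nw = 0.6 F_EXX = 60 ksi.
φR_n = 0.75 × 60 × 9.281 = 417.7 kip.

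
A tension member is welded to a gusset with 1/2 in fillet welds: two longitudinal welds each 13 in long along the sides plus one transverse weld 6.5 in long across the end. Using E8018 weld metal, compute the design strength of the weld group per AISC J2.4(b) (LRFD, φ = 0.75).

φR_n ≈ 414 kip

E80XX → F_EXX = 80 ksi.
t_e = 0.707 × 0.5 = 0.3535 in.
R_nwl = 0.6 × 80 × 0.3535 × 26 = 441.2 kip (longitudinal, 2 welds).
R_nwt = 0.6 × 80 × 0.3535 × 6.5 = 110.3 kip (transverse, base value).
(i) R_nwl + R_nwt = 551.5 kip; (ii) 0.85 R_nwl + 1.5 R_nwt = 540.4 kip.
R_n = max = 551.5 kip [governs: (i)]; φR_n = 413.6 kip.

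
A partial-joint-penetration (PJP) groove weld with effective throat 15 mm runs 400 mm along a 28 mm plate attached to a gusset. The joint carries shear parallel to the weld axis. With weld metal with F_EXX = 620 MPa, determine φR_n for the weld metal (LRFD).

Effective throat (given) t_e = 15 mm.
A_we = 15 × 400 = 6000 mm².
F_nw = 0.6 F_EXX = 372 MPa.
φR_n = 0.75 × 372 × 6000 × 10⁻³ = 1674 kN.

φR_n ≈ 1670 kN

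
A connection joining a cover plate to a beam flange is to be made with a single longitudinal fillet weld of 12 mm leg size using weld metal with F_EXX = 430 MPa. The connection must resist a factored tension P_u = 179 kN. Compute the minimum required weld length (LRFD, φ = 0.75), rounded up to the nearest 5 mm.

L = 110 mm

Throat t_e = 0.707 × 12 = 8.484 mm.
φr_n = 0.75 × 0.6 × 430 × 8.484 × 10⁻³ = 1.642 kN/mm.
L_req = P_u / φr_n = 179 / 1.642 = 109 mm total.
Round up → use L = 110 mm.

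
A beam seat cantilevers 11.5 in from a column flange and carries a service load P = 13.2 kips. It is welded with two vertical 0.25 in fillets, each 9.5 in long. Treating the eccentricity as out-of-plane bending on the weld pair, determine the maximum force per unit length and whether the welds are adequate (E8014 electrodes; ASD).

E80XX → F_EXX = 80 ksi.
L_w = 2 × 9.5 = 19 in; section modulus (unit throat) S = 2 × L²/6 = 30.08 in².
Direct shear f_v = P/L_w = 13.2/19 = 0.6947 kip/in.
Moment M = P × e = 13.2 × 11.5 = 151.8 kip·in; bending f_b = M/S = 5.046 kip/in.
f_max = √(f_v² + f_b²) = √(0.6947² + 5.046²) = 5.094 kip/in.
r_n/Ω = (1/2.0) × 0.6 × 80 × (0.707 × 0.25) = 4.242 kip/in → NOT adequate.

f_max ≈ 5.09 kip/in; NOT adequate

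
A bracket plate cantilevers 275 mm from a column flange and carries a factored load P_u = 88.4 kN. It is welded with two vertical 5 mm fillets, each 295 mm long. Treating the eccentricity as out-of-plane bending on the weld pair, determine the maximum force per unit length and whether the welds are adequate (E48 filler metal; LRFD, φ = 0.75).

f_max ≈ 851 N/mm; NOT adequate

E48XX → F_EXX = 480 MPa.
L_w = 2 × 295 = 590 mm; section modulus (unit throat) S = 2 × L²/6 = 29010 mm².
Direct shear f_v = P/L_w = 88.4×10³/590 = 149.8 N/mm.
Moment M = P × e = 88.4×10³ × 275 = 24310000 N·mm; bending f_b = M/S = 838 N/mm.
f_max = √(f_v² + f_b²) = √(149.8² + 838²) = 851.3 N/mm.
φr_n = 0.75 × 0.6 × 480 × (0.707 × 5) = 763.6 N/mm → NOT adequate.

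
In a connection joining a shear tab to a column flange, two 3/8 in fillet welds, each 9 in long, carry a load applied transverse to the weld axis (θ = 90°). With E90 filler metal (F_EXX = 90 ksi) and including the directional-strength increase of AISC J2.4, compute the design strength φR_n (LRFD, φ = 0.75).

t_e = 0.707 × 0.375 = 0.2651 in; A_we = 0.2651 × 18 = 4.772 in².
Directional factor: 1.0 + 0.5 sin^1.5(90°) = 1.5.
F_nw = 0.6 × 90 × 1.5 = 81 ksi.
φR_n = 0.75 × 81 × 4.772 = 289.9 kip.

φR_n ≈ 290 kip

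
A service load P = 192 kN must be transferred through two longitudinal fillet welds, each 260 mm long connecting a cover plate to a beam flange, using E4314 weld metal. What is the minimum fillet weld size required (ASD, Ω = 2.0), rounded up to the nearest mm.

E43XX → F_EXX = 430 MPa.
Total weld length L = 520 mm.
Required throat t_e = P × Ω / (0.6 F_EXX × L) = 192 × 2.0 / (0.6 × 430 × 520 × 10⁻³) = 2.862 mm.
Required leg w = t_e / 0.707 = 4.048 mm → use 5 mm.

w = 5 mm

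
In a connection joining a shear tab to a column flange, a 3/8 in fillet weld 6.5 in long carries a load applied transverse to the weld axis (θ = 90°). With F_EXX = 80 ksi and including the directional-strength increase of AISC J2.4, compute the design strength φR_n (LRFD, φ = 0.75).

t_e = 0.707 × 0.375 = 0.2651 in; A_we = 0.2651 × 6.5 = 1.723 in².
Directional factor: 1.0 + 0.5 sin^1.5(90°) = 1.5.
F_nw = 0.6 × 80 × 1.5 = 72 ksi.
φR_n = 0.75 × 72 × 1.723 = 93.06 kip.

φR_n ≈ 93.1 kip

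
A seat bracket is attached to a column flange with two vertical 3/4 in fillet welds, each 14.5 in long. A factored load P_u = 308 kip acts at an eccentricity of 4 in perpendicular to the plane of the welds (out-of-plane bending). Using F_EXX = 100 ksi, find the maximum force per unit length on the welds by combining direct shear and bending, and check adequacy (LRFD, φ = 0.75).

f_max ≈ 20.5 kip/in; adequate

L_w = 2 × 14.5 = 29 in; section modulus (unit throat) S = 2 × L²/6 = 70.08 in².
Direct shear f_v = P/L_w = 308/29 = 10.62 kip/in.
Moment M = P × e = 308 × 4 = 1232 kip·in; bending f_b = M/S = 17.58 kip/in.
f_max = √(f_v² + f_b²) = √(10.62² + 17.58²) = 20.54 kip/in.
φr_n = 0.75 × 0.6 × 100 × (0.707 × 0.75) = 23.86 kip/in → adequate.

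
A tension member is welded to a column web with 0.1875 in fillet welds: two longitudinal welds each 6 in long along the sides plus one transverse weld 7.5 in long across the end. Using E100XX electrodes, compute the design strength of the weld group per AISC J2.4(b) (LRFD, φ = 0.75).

φR_n ≈ 128 kip

E100XX → F_EXX = 100 ksi.
t_e = 0.707 × 0.1875 = 0.1326 in.
R_nwl = 0.6 × 100 × 0.1326 × 12 = 95.45 kip (longitudinal, 2 welds).
R_nwt = 0.6 × 100 × 0.1326 × 7.5 = 59.65 kip (transverse, base value).
(i) R_nwl + R_nwt = 155.1 kip; (ii) 0.85 R_nwl + 1.5 R_nwt = 170.6 kip.
R_n = max = 170.6 kip [governs: (ii)]; φR_n = 128 kip.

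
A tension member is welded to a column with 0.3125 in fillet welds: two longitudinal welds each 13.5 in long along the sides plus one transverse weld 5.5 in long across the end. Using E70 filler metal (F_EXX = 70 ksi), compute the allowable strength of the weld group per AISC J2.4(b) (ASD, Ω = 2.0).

R_n/Ω ≈ 151 kip

t_e = 0.707 × 0.3125 = 0.2209 in.
R_nwl = 0.6 × 70 × 0.2209 × 27 = 250.5 kip (longitudinal, 2 welds).
R_nwt = 0.6 × 70 × 0.2209 × 5.5 = 51.04 kip (transverse, base value).
(i) R_nwl + R_nwt = 301.6 kip; (ii) 0.85 R_nwl + 1.5 R_nwt = 289.5 kip.
R_n = max = 301.6 kip [governs: (i)]; R_n/Ω = 150.8 kip.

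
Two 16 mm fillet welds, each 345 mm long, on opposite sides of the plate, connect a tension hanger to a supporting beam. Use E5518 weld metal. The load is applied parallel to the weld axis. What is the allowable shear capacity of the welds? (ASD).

R_n/Ω ≈ 1290 kN

E55XX → F_EXX = 550 MPa.
Effective throat t_e = 0.707 × 16 = 11.31 mm.
Total length L = 690 mm; A_we = 11.31 × 690 = 7805 mm².
F_nw = 0.6 F_EXX = 0.6 × 550 = 330 MPa.
R_n = 330 × 7805 × 10⁻³ = 2576 kN; R_n/Ω = 2576/2.0 = 1288 kN.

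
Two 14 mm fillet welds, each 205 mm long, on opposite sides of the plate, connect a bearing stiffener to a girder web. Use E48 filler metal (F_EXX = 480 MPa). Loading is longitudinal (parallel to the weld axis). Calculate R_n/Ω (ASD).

R_n/Ω ≈ 584 kN

Effective throat t_e = 0.707 × 14 = 9.898 mm.
Total length L = 410 mm; A_we = 9.898 × 410 = 4058 mm².
F_nw = 0.6 F_EXX = 0.6 × 480 = 288 MPa.
R_n = 288 × 4058 × 10⁻³ = 1169 kN; R_n/Ω = 1169/2.0 = 584.4 kN.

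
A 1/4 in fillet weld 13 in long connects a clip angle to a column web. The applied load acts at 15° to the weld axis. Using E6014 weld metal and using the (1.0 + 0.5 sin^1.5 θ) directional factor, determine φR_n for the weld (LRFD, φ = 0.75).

φR_n ≈ 66.1 kip

E60XX → F_EXX = 60 ksi.
t_e = 0.707 × 0.25 = 0.1767 in; A_we = 0.1767 × 13 = 2.298 in².
Directional factor: 1.0 + 0.5 sin^1.5(15°) = 1.066.
F_nw = 0.6 × 60 × 1.066 = 38.37 ksi.
φR_n = 0.75 × 38.37 × 2.298 = 66.12 kip.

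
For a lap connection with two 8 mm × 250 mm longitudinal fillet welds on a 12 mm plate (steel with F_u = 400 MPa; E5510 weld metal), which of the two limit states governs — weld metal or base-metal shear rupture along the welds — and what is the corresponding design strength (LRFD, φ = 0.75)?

φR_n ≈ 700 kN (weld metal governs)

E55XX → F_EXX = 550 MPa.
t_e = 0.707 × 8 = 5.656 mm; L = 500 mm.
Weld metal: φR_n = 0.75 × 0.6 × 550 × 5.656 × 500 × 10⁻³ = 699.9 kN.
Base metal (shear rupture): φR_n = 0.75 × 0.6 × 400 × 12 × 500 × 10⁻³ = 1080 kN.
Governing: weld metal.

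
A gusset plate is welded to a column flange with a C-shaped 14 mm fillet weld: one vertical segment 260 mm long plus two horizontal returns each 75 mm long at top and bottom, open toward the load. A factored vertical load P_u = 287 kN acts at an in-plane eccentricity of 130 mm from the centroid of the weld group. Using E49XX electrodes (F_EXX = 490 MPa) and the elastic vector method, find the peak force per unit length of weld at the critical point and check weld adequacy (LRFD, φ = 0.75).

f_max ≈ 1700 N/mm; adequate

Total weld length L_w = 410 mm. Treat welds as unit-width lines.
Centroid: x̄ = 2×75×37.5 / 410 = 13.72 mm from the vertical weld.
Polar moment about centroid: J = I_x + I_y = [260³/12 + 2×75×130²] + [260×13.72² + 2(75³/12 + 75×23.78²)] = 4204000 mm³.
Direct shear f_v = P/L_w = 287×10³ / 410 = 700 N/mm (vertical).
Torsion M = P·e = 287×10³ × 130 = 37310000 N·mm.
Critical point at (x, y) = (61.28, 130) from centroid. f_tx = M·y/J = 1154 N/mm; f_ty = M·x/J = 543.9 N/mm.
Resultant f_max = √[f_tx² + (f_v + f_ty)²] = √[1154² + (700 + 543.9)²] = 1697 N/mm.
Capacity per unit length: φr_n = 0.75 × 0.6 × 490 × (0.707 × 14) = 2183 N/mm.
1697 ≤ 2183 → adequate.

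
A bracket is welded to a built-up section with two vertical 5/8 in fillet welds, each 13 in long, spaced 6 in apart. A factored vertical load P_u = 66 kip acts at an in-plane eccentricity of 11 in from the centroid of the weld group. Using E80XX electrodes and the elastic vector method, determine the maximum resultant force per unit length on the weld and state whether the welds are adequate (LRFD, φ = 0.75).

f_max ≈ 9.99 kip/in; adequate

E80XX → F_EXX = 80 ksi.
Total weld length L_w = 26 in. Treat welds as unit-width lines.
Polar moment about centroid: J = 2[d³/12 + d(b/2)²] = 2[13³/12 + 13×3²] = 600.2 in³.
Direct shear f_v = P/L_w = 66 / 26 = 2.538 kip/in (vertical).
Torsion M = P·e = 66 × 11 = 726 kip·in.
Critical point at (x, y) = (3, 6.5) from centroid. f_tx = M·y/J = 7.863 kip/in; f_ty = M·x/J = 3.629 kip/in.
Resultant f_max = √[f_tx² + (f_v + f_ty)²] = √[7.863² + (2.538 + 3.629)²] = 9.993 kip/in.
Capacity per unit length: φr_n = 0.75 × 0.6 × 80 × (0.707 × 0.625) = 15.91 kip/in.
9.993 ≤ 15.91 → adequate.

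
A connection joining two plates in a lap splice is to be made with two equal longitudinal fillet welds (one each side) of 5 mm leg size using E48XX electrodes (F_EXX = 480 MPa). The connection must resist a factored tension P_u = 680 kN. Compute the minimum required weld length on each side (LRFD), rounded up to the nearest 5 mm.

Throat t_e = 0.707 × 5 = 3.535 mm.
φr_n = 0.75 × 0.6 × 480 × 3.535 × 10⁻³ = 0.7636 kN/mm.
L_req = P_u / φr_n = 680 / 0.7636 = 890.6 mm total.
Per side: 890.6 / 2 = 445.3 mm.
Round up → use L = 450 mm on each side.

L = 450 mm on each side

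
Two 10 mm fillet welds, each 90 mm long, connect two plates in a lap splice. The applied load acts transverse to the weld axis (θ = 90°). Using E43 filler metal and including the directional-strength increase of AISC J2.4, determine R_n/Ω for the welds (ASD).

E43XX → F_EXX = 430 MPa.
t_e = 0.707 × 10 = 7.07 mm; A_we = 7.07 × 180 = 1273 mm².
Directional factor: 1.0 + 0.5 sin^1.5(90°) = 1.5.
F_nw = 0.6 × 430 × 1.5 = 387 MPa.
R_n/Ω = (387 × 1273) / 2.0 × 10⁻³ = 246.2 kN.

R_n/Ω ≈ 246 kN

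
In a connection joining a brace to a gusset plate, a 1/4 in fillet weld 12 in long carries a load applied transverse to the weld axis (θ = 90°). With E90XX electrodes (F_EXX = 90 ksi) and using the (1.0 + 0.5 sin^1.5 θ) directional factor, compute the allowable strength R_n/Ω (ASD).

R_n/Ω ≈ 85.9 kips

t_e = 0.707 × 0.25 = 0.1767 in; A_we = 0.1767 × 12 = 2.121 in².
Directional factor: 1.0 + 0.5 sin^1.5(90°) = 1.5.
F_nw = 0.6 × 90 × 1.5 = 81 ksi.
R_n/Ω = (81 × 2.121) / 2.0 = 85.9 kips.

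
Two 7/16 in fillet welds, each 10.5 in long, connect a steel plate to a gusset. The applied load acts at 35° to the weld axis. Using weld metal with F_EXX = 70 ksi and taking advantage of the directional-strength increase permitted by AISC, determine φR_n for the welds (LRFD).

t_e = 0.707 × 0.4375 = 0.3093 in; A_we = 0.3093 × 21 = 6.496 in².
Directional factor: 1.0 + 0.5 sin^1.5(35°) = 1.217.
F_nw = 0.6 × 70 × 1.217 = 51.12 ksi.
φR_n = 0.75 × 51.12 × 6.496 = 249.1 kip.

φR_n ≈ 249 kip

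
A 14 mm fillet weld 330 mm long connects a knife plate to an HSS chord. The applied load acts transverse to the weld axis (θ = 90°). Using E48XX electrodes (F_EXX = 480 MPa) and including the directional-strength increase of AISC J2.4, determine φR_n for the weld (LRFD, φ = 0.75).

φR_n ≈ 1060 kN

t_e = 0.707 × 14 = 9.898 mm; A_we = 9.898 × 330 = 3266 mm².
Directional factor: 1.0 + 0.5 sin^1.5(90°) = 1.5.
F_nw = 0.6 × 480 × 1.5 = 432 MPa.
φR_n = 0.75 × 432 × 3266 × 10⁻³ = 1058 kN.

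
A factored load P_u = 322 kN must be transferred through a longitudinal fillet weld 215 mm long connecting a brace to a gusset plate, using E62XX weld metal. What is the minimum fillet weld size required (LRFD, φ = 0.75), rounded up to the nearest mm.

w = 8 mm

E62XX → F_EXX = 620 MPa.
Total weld length L = 215 mm.
Required throat t_e = P_u / (φ × 0.6 F_EXX × L) = 322 / (0.75 × 0.6 × 620 × 215 × 10⁻³) = 5.368 mm.
Required leg w = t_e / 0.707 = 7.593 mm → use 8 mm.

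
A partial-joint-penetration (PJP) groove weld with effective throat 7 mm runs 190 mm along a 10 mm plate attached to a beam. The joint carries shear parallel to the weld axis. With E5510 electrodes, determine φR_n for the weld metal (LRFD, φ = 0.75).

φR_n ≈ 329 kN

E55XX → F_EXX = 550 MPa.
Effective throat (given) t_e = 7 mm.
A_we = 7 × 190 = 1330 mm².
F_nw = 0.6 F_EXX = 330 MPa.
φR_n = 0.75 × 330 × 1330 × 10⁻³ = 329.2 kN.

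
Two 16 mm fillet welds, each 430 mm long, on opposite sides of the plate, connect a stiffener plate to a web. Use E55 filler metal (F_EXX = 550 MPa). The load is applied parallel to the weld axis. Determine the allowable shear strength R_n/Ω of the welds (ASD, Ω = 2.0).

Effective throat t_e = 0.707 × 16 = 11.31 mm.
Total length L = 860 mm; A_we = 11.31 × 860 = 9728 mm².
F_nw = 0.6 F_EXX = 0.6 × 550 = 330 MPa.
R_n = 330 × 9728 × 10⁻³ = 3210 kN; R_n/Ω = 3210/2.0 = 1605 kN.

R_n/Ω ≈ 1610 kN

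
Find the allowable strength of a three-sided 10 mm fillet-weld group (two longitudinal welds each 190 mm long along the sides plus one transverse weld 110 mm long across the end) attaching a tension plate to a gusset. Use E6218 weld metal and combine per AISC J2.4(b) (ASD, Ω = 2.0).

E62XX → F_EXX = 620 MPa.
t_e = 0.707 × 10 = 7.07 mm.
R_nwl = 0.6 × 620 × 7.07 × 380 × 10⁻³ = 999.4 kN (longitudinal, 2 welds).
R_nwt = 0.6 × 620 × 7.07 × 110 × 10⁻³ = 289.3 kN (transverse, base value).
(i) R_nwl + R_nwt = 1289 kN; (ii) 0.85 R_nwl + 1.5 R_nwt = 1283 kN.
R_n = max = 1289 kN [governs: (i)]; R_n/Ω = 644.4 kN.

R_n/Ω ≈ 644 kN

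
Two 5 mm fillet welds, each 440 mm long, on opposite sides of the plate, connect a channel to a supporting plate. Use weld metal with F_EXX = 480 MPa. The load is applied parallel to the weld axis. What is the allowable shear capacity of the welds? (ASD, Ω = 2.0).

R_n/Ω ≈ 448 kN

Effective throat t_e = 0.707 × 5 = 3.535 mm.
Total length L = 880 mm; A_we = 3.535 × 880 = 3111 mm².
F_nw = 0.6 F_EXX = 0.6 × 480 = 288 MPa.
R_n = 288 × 3111 × 10⁻³ = 895.9 kN; R_n/Ω = 895.9/2.0 = 448 kN.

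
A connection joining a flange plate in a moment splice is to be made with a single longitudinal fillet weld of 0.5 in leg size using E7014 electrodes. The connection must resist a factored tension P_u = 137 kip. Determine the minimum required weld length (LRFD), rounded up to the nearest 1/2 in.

E70XX → F_EXX = 70 ksi.
Throat t_e = 0.707 × 0.5 = 0.3535 in.
φr_n = 0.75 × 0.6 × 70 × 0.3535 = 11.14 kip/in.
L_req = P_u / φr_n = 137 / 11.14 = 12.3 in total.
Round up → use L = 12.5 in.

L = 12.5 in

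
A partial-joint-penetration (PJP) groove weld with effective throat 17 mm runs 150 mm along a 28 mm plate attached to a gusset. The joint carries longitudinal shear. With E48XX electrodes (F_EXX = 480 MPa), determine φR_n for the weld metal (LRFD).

φR_n ≈ 551 kN

Effective throat (given) t_e = 17 mm.
A_we = 17 × 150 = 2550 mm².
F_nw = 0.6 F_EXX = 288 MPa.
φR_n = 0.75 × 288 × 2550 × 10⁻³ = 550.8 kN.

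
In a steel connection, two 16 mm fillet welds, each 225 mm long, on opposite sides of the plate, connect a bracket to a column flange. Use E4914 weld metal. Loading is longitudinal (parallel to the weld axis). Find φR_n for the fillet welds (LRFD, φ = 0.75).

φR_n ≈ 1120 kN

E49XX → F_EXX = 490 MPa.
Effective throat t_e = 0.707 × 16 = 11.31 mm.
Total length L = 450 mm; A_we = 11.31 × 450 = 5090 mm².
F_nw = 0.6 F_EXX = 0.6 × 490 = 294 MPa.
φR_n = 0.75 × 294 × 5090 × 10⁻³ = 1122 kN.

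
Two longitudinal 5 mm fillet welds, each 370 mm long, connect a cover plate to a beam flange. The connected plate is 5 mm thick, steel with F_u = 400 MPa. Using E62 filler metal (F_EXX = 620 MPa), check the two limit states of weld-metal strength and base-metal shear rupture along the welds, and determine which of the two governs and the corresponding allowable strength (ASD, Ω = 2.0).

R_n/Ω ≈ 444 kN (base-metal shear rupture governs)

t_e = 0.707 × 5 = 3.535 mm; L = 740 mm.
Weld metal: R_n/Ω = (1/2.0) × 0.6 × 620 × 3.535 × 740 × 10⁻³ = 486.6 kN.
Base metal (shear rupture): R_n/Ω = (1/2.0) × 0.6 × 400 × 5 × 740 × 10⁻³ = 444 kN.
Governing: base-metal shear rupture.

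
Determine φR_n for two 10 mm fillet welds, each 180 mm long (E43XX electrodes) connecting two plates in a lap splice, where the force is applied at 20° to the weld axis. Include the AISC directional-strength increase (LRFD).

E43XX → F_EXX = 430 MPa.
t_e = 0.707 × 10 = 7.07 mm; A_we = 7.07 × 360 = 2545 mm².
Directional factor: 1.0 + 0.5 sin^1.5(20°) = 1.1.
F_nw = 0.6 × 430 × 1.1 = 283.8 MPa.
φR_n = 0.75 × 283.8 × 2545 × 10⁻³ = 541.8 kN.

φR_n ≈ 542 kN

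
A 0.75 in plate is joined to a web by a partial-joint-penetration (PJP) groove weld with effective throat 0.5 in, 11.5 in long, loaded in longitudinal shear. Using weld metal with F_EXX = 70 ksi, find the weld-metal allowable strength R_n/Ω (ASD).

R_n/Ω ≈ 121 kips

Effective throat (given) t_e = 0.5 in.
A_we = 0.5 × 11.5 = 5.75 in².
F_nw = 0.6 F_EXX = 42 ksi.
R_n/Ω = (42 × 5.75) / 2.0 = 120.8 kips.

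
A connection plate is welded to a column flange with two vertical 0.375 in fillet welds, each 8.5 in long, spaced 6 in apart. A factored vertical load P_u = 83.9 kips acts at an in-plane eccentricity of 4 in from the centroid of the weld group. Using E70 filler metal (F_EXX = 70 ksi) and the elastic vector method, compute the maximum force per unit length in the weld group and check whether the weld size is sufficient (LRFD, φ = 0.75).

f_max ≈ 10.5 kip/in; NOT adequate

Total weld length L_w = 17 in. Treat welds as unit-width lines.
Polar moment about centroid: J = 2[d³/12 + d(b/2)²] = 2[8.5³/12 + 8.5×3²] = 255.4 in³.
Direct shear f_v = P/L_w = 83.9 / 17 = 4.935 kip/in (vertical).
Torsion M = P·e = 83.9 × 4 = 335.6 kip·in.
Critical point at (x, y) = (3, 4.25) from centroid. f_tx = M·y/J = 5.586 kip/in; f_ty = M·x/J = 3.943 kip/in.
Resultant f_max = √[f_tx² + (f_v + f_ty)²] = √[5.586² + (4.935 + 3.943)²] = 10.49 kip/in.
Capacity per unit length: φr_n = 0.75 × 0.6 × 70 × (0.707 × 0.375) = 8.351 kip/in.
10.49 > 8.351 → NOT adequate.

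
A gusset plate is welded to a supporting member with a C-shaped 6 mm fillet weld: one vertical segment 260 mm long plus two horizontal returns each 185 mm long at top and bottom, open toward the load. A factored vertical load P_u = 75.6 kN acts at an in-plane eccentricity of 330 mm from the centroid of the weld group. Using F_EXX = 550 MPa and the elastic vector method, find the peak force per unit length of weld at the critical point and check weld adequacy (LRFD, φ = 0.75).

Total weld length L_w = 630 mm. Treat welds as unit-width lines.
Centroid: x̄ = 2×185×92.5 / 630 = 54.33 mm from the vertical weld.
Polar moment about centroid: J = I_x + I_y = [260³/12 + 2×185×130²] + [260×54.33² + 2(185³/12 + 185×38.17²)] = 10080000 mm³.
Direct shear f_v = P/L_w = 75.6×10³ / 630 = 120 N/mm (vertical).
Torsion M = P·e = 75.6×10³ × 330 = 24948000 N·mm.
Critical point at (x, y) = (130.7, 130) from centroid. f_tx = M·y/J = 321.8 N/mm; f_ty = M·x/J = 323.4 N/mm.
Resultant f_max = √[f_tx² + (f_v + f_ty)²] = √[321.8² + (120 + 323.4)²] = 547.9 N/mm.
Capacity per unit length: φr_n = 0.75 × 0.6 × 550 × (0.707 × 6) = 1050 N/mm.
547.9 ≤ 1050 → adequate.

f_max ≈ 548 N/mm; adequate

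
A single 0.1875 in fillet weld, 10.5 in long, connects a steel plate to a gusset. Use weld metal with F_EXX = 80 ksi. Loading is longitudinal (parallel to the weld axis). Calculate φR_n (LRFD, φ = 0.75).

φR_n ≈ 50.1 kip

Effective throat t_e = 0.707 × 0.1875 = 0.1326 in.
Total length L = 10.5 in; A_we = 0.1326 × 10.5 = 1.392 in².
F_nw = 0.6 F_EXX = 0.6 × 80 = 48 ksi.
φR_n = 0.75 × 48 × 1.392 = 50.11 kip.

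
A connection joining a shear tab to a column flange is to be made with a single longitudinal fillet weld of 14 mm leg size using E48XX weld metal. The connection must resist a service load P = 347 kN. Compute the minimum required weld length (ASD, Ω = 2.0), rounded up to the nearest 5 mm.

L = 245 mm

E48XX → F_EXX = 480 MPa.
Throat t_e = 0.707 × 14 = 9.898 mm.
r_n/Ω = (0.6 × 480 × 9.898) / 2.0 = 1425 N/mm = 1.425 kN/mm.
L_req = P / (r_n/Ω) = 347 / 1.425 = 243.5 mm total.
Round up → use L = 245 mm.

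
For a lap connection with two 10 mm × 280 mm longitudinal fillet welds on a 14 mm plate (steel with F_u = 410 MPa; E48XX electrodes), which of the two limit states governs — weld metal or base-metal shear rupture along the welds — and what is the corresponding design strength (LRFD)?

φR_n ≈ 855 kN (weld metal governs)

E48XX → F_EXX = 480 MPa.
t_e = 0.707 × 10 = 7.07 mm; L = 560 mm.
Weld metal: φR_n = 0.75 × 0.6 × 480 × 7.07 × 560 × 10⁻³ = 855.2 kN.
Base metal (shear rupture): φR_n = 0.75 × 0.6 × 410 × 14 × 560 × 10⁻³ = 1446 kN.
Governing: weld metal.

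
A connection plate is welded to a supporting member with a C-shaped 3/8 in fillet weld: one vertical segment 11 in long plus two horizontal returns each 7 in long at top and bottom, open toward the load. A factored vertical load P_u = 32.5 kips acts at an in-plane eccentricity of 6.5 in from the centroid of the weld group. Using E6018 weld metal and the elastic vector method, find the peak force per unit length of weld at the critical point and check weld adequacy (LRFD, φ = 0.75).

f_max ≈ 3.38 kip/in; adequate

E60XX → F_EXX = 60 ksi.
Total weld length L_w = 25 in. Treat welds as unit-width lines.
Centroid: x̄ = 2×7×3.5 / 25 = 1.96 in from the vertical weld.
Polar moment about centroid: J = I_x + I_y = [11³/12 + 2×7×5.5²] + [11×1.96² + 2(7³/12 + 7×1.54²)] = 667 in³.
Direct shear f_v = P/L_w = 32.5 / 25 = 1.3 kip/in (vertical).
Torsion M = P·e = 32.5 × 6.5 = 211.25 kip·in.
Critical point at (x, y) = (5.04, 5.5) from centroid. f_tx = M·y/J = 1.742 kip/in; f_ty = M·x/J = 1.596 kip/in.
Resultant f_max = √[f_tx² + (f_v + f_ty)²] = √[1.742² + (1.3 + 1.596)²] = 3.38 kip/in.
Capacity per unit length: φr_n = 0.75 × 0.6 × 60 × (0.707 × 0.375) = 7.158 kip/in.
3.38 ≤ 7.158 → adequate.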